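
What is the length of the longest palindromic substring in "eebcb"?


Input: "eebcb"
Checking substrings for palindromes:
  [2:5] "bcb" (len 3) => palindrome
  [0:2] "ee" (len 2) => palindrome
Longest palindromic substring: "bcb" with length 3

3


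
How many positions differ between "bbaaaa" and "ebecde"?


Comparing "bbaaaa" and "ebecde" position by position:
  Position 0: 'b' vs 'e' => DIFFER
  Position 1: 'b' vs 'b' => same
  Position 2: 'a' vs 'e' => DIFFER
  Position 3: 'a' vs 'c' => DIFFER
  Position 4: 'a' vs 'd' => DIFFER
  Position 5: 'a' vs 'e' => DIFFER
Positions that differ: 5

5


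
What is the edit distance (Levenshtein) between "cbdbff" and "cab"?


Computing edit distance: "cbdbff" -> "cab"
DP table:
           c    a    b
      0    1    2    3
  c   1    0    1    2
  b   2    1    1    1
  d   3    2    2    2
  b   4    3    3    2
  f   5    4    4    3
  f   6    5    5    4
Edit distance = dp[6][3] = 4

4


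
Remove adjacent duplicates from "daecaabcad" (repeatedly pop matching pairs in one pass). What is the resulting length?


Input: daecaabcad
Stack-based adjacent duplicate removal:
  Read 'd': push. Stack: d
  Read 'a': push. Stack: da
  Read 'e': push. Stack: dae
  Read 'c': push. Stack: daec
  Read 'a': push. Stack: daeca
  Read 'a': matches stack top 'a' => pop. Stack: daec
  Read 'b': push. Stack: daecb
  Read 'c': push. Stack: daecbc
  Read 'a': push. Stack: daecbca
  Read 'd': push. Stack: daecbcad
Final stack: "daecbcad" (length 8)

8


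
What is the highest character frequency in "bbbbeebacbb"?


Input: bbbbeebacbb
Character counts:
  'a': 1
  'b': 7
  'c': 1
  'e': 2
Maximum frequency: 7

7


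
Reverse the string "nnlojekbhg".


Input: nnlojekbhg
Reading characters right to left:
  Position 9: 'g'
  Position 8: 'h'
  Position 7: 'b'
  Position 6: 'k'
  Position 5: 'e'
  Position 4: 'j'
  Position 3: 'o'
  Position 2: 'l'
  Position 1: 'n'
  Position 0: 'n'
Reversed: ghbkejolnn

ghbkejolnn


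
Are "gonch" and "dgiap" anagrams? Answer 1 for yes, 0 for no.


Strings: "gonch", "dgiap"
Sorted first:  cghno
Sorted second: adgip
Differ at position 0: 'c' vs 'a' => not anagrams

0


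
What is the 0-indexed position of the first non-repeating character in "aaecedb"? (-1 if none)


Input: aaecedb
Character frequencies:
  'a': 2
  'b': 1
  'c': 1
  'd': 1
  'e': 2
Scanning left to right for freq == 1:
  Position 0 ('a'): freq=2, skip
  Position 1 ('a'): freq=2, skip
  Position 2 ('e'): freq=2, skip
  Position 3 ('c'): unique! => answer = 3

3


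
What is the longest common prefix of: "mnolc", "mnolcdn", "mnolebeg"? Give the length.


Words: mnolc, mnolcdn, mnolebeg
  Position 0: all 'm' => match
  Position 1: all 'n' => match
  Position 2: all 'o' => match
  Position 3: all 'l' => match
  Position 4: ('c', 'c', 'e') => mismatch, stop
LCP = "mnol" (length 4)

4


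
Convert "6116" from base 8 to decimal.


Input: "6116" in base 8
Positional expansion:
  Digit '6' (value 6) x 8^3 = 3072
  Digit '1' (value 1) x 8^2 = 64
  Digit '1' (value 1) x 8^1 = 8
  Digit '6' (value 6) x 8^0 = 6
Sum = 3150

3150


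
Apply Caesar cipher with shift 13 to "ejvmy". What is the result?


Caesar cipher: shift "ejvmy" by 13
  'e' (pos 4) + 13 = pos 17 = 'r'
  'j' (pos 9) + 13 = pos 22 = 'w'
  'v' (pos 21) + 13 = pos 8 = 'i'
  'm' (pos 12) + 13 = pos 25 = 'z'
  'y' (pos 24) + 13 = pos 11 = 'l'
Result: rwizl

rwizl


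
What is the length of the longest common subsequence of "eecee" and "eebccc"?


LCS of "eecee" and "eebccc"
DP table:
           e    e    b    c    c    c
      0    0    0    0    0    0    0
  e   0    1    1    1    1    1    1
  e   0    1    2    2    2    2    2
  c   0    1    2    2    3    3    3
  e   0    1    2    2    3    3    3
  e   0    1    2    2    3    3    3
LCS length = dp[5][6] = 3

3


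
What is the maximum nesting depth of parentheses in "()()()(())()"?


Input: "()()()(())()"
Tracking depth:
  Position 0 '(': depth becomes 1
  Position 1 ')': depth becomes 0
  Position 2 '(': depth becomes 1
  Position 3 ')': depth becomes 0
  Position 4 '(': depth becomes 1
  Position 5 ')': depth becomes 0
  Position 6 '(': depth becomes 1
  Position 7 '(': depth becomes 2
  Position 8 ')': depth becomes 1
  Position 9 ')': depth becomes 0
  Position 10 '(': depth becomes 1
  Position 11 ')': depth becomes 0
Maximum depth reached: 2

2


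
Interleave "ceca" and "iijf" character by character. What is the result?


Interleaving "ceca" and "iijf":
  Position 0: 'c' from first, 'i' from second => "ci"
  Position 1: 'e' from first, 'i' from second => "ei"
  Position 2: 'c' from first, 'j' from second => "cj"
  Position 3: 'a' from first, 'f' from second => "af"
Result: cieicjaf

cieicjaf


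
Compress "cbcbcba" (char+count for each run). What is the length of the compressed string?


Input: cbcbcba
Runs:
  'c' x 1 => "c1"
  'b' x 1 => "b1"
  'c' x 1 => "c1"
  'b' x 1 => "b1"
  'c' x 1 => "c1"
  'b' x 1 => "b1"
  'a' x 1 => "a1"
Compressed: "c1b1c1b1c1b1a1"
Compressed length: 14

14


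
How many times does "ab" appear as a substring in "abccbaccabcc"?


Searching for "ab" in "abccbaccabcc"
Scanning each position:
  Position 0: "ab" => MATCH
  Position 1: "bc" => no
  Position 2: "cc" => no
  Position 3: "cb" => no
  Position 4: "ba" => no
  Position 5: "ac" => no
  Position 6: "cc" => no
  Position 7: "ca" => no
  Position 8: "ab" => MATCH
  Position 9: "bc" => no
  Position 10: "cc" => no
Total occurrences: 2

2


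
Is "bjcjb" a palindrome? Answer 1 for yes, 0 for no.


Input: bjcjb
Reversed: bjcjb
  Compare pos 0 ('b') with pos 4 ('b'): match
  Compare pos 1 ('j') with pos 3 ('j'): match
Result: palindrome

1


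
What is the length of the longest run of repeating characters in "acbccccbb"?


Input: "acbccccbb"
Scanning for longest run:
  Position 1 ('c'): new char, reset run to 1
  Position 2 ('b'): new char, reset run to 1
  Position 3 ('c'): new char, reset run to 1
  Position 4 ('c'): continues run of 'c', length=2
  Position 5 ('c'): continues run of 'c', length=3
  Position 6 ('c'): continues run of 'c', length=4
  Position 7 ('b'): new char, reset run to 1
  Position 8 ('b'): continues run of 'b', length=2
Longest run: 'c' with length 4

4


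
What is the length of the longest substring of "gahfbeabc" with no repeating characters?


Input: "gahfbeabc"
Sliding window (track last position of each char):
  Position 0 ('g'): window [0,0] length 1 -- new best
  Position 1 ('a'): window [0,1] length 2 -- new best
  Position 2 ('h'): window [0,2] length 3 -- new best
  Position 3 ('f'): window [0,3] length 4 -- new best
  Position 4 ('b'): window [0,4] length 5 -- new best
  Position 5 ('e'): window [0,5] length 6 -- new best
  Position 6 ('a'): repeat (last at 1), move window start to 2
  Position 6 ('a'): window [2,6] length 5
  Position 7 ('b'): repeat (last at 4), move window start to 5
  Position 7 ('b'): window [5,7] length 3
  Position 8 ('c'): window [5,8] length 4
Longest substring with no repeats: "gahfbe" with length 6

6


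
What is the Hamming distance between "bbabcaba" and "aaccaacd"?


Comparing "bbabcaba" and "aaccaacd" position by position:
  Position 0: 'b' vs 'a' => differ
  Position 1: 'b' vs 'a' => differ
  Position 2: 'a' vs 'c' => differ
  Position 3: 'b' vs 'c' => differ
  Position 4: 'c' vs 'a' => differ
  Position 5: 'a' vs 'a' => same
  Position 6: 'b' vs 'c' => differ
  Position 7: 'a' vs 'd' => differ
Total differences (Hamming distance): 7

7


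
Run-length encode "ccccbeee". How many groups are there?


Input: ccccbeee
Scanning for consecutive runs:
  Group 1: 'c' x 4 (positions 0-3)
  Group 2: 'b' x 1 (positions 4-4)
  Group 3: 'e' x 3 (positions 5-7)
Total groups: 3

3


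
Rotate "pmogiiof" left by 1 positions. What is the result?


Input: "pmogiiof", rotate left by 1
First 1 characters: "p"
Remaining characters: "mogiiof"
Concatenate remaining + first: "mogiiof" + "p" = "mogiiofp"

mogiiofp


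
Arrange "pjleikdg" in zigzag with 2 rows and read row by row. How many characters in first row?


Zigzag "pjleikdg" into 2 rows:
Placing characters:
  'p' => row 0
  'j' => row 1
  'l' => row 0
  'e' => row 1
  'i' => row 0
  'k' => row 1
  'd' => row 0
  'g' => row 1
Rows:
  Row 0: "plid"
  Row 1: "jekg"
First row length: 4

4


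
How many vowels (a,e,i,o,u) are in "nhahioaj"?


Input: nhahioaj
Checking each character:
  'n' at position 0: consonant
  'h' at position 1: consonant
  'a' at position 2: vowel (running total: 1)
  'h' at position 3: consonant
  'i' at position 4: vowel (running total: 2)
  'o' at position 5: vowel (running total: 3)
  'a' at position 6: vowel (running total: 4)
  'j' at position 7: consonant
Total vowels: 4

4


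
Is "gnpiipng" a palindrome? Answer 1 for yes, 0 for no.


Input: gnpiipng
Reversed: gnpiipng
  Compare pos 0 ('g') with pos 7 ('g'): match
  Compare pos 1 ('n') with pos 6 ('n'): match
  Compare pos 2 ('p') with pos 5 ('p'): match
  Compare pos 3 ('i') with pos 4 ('i'): match
Result: palindrome

1


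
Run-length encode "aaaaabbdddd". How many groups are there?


Input: aaaaabbdddd
Scanning for consecutive runs:
  Group 1: 'a' x 5 (positions 0-4)
  Group 2: 'b' x 2 (positions 5-6)
  Group 3: 'd' x 4 (positions 7-10)
Total groups: 3

3


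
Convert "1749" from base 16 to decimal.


Input: "1749" in base 16
Positional expansion:
  Digit '1' (value 1) x 16^3 = 4096
  Digit '7' (value 7) x 16^2 = 1792
  Digit '4' (value 4) x 16^1 = 64
  Digit '9' (value 9) x 16^0 = 9
Sum = 5961

5961


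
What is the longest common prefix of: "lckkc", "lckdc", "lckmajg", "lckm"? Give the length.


Words: lckkc, lckdc, lckmajg, lckm
  Position 0: all 'l' => match
  Position 1: all 'c' => match
  Position 2: all 'k' => match
  Position 3: ('k', 'd', 'm', 'm') => mismatch, stop
LCP = "lck" (length 3)

3


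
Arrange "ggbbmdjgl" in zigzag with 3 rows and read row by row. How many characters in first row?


Zigzag "ggbbmdjgl" into 3 rows:
Placing characters:
  'g' => row 0
  'g' => row 1
  'b' => row 2
  'b' => row 1
  'm' => row 0
  'd' => row 1
  'j' => row 2
  'g' => row 1
  'l' => row 0
Rows:
  Row 0: "gml"
  Row 1: "gbdg"
  Row 2: "bj"
First row length: 3

3


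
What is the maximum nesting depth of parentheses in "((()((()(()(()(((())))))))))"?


Input: "((()((()(()(()(((())))))))))"
Tracking depth:
  Position 0 '(': depth becomes 1
  Position 1 '(': depth becomes 2
  Position 2 '(': depth becomes 3
  Position 3 ')': depth becomes 2
  Position 4 '(': depth becomes 3
  Position 5 '(': depth becomes 4
  Position 6 '(': depth becomes 5
  Position 7 ')': depth becomes 4
  Position 8 '(': depth becomes 5
  Position 9 '(': depth becomes 6
  Position 10 ')': depth becomes 5
  Position 11 '(': depth becomes 6
  Position 12 '(': depth becomes 7
  Position 13 ')': depth becomes 6
  Position 14 '(': depth becomes 7
  Position 15 '(': depth becomes 8
  Position 16 '(': depth becomes 9
  Position 17 '(': depth becomes 10
  Position 18 ')': depth becomes 9
  Position 19 ')': depth becomes 8
  Position 20 ')': depth becomes 7
  Position 21 ')': depth becomes 6
  Position 22 ')': depth becomes 5
  Position 23 ')': depth becomes 4
  Position 24 ')': depth becomes 3
  Position 25 ')': depth becomes 2
  Position 26 ')': depth becomes 1
  Position 27 ')': depth becomes 0
Maximum depth reached: 10

10


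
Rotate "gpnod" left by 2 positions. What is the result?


Input: "gpnod", rotate left by 2
First 2 characters: "gp"
Remaining characters: "nod"
Concatenate remaining + first: "nod" + "gp" = "nodgp"

nodgp


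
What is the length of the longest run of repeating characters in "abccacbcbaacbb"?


Input: "abccacbcbaacbb"
Scanning for longest run:
  Position 1 ('b'): new char, reset run to 1
  Position 2 ('c'): new char, reset run to 1
  Position 3 ('c'): continues run of 'c', length=2
  Position 4 ('a'): new char, reset run to 1
  Position 5 ('c'): new char, reset run to 1
  Position 6 ('b'): new char, reset run to 1
  Position 7 ('c'): new char, reset run to 1
  Position 8 ('b'): new char, reset run to 1
  Position 9 ('a'): new char, reset run to 1
  Position 10 ('a'): continues run of 'a', length=2
  Position 11 ('c'): new char, reset run to 1
  Position 12 ('b'): new char, reset run to 1
  Position 13 ('b'): continues run of 'b', length=2
Longest run: 'c' with length 2

2


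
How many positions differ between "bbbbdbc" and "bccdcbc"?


Comparing "bbbbdbc" and "bccdcbc" position by position:
  Position 0: 'b' vs 'b' => same
  Position 1: 'b' vs 'c' => DIFFER
  Position 2: 'b' vs 'c' => DIFFER
  Position 3: 'b' vs 'd' => DIFFER
  Position 4: 'd' vs 'c' => DIFFER
  Position 5: 'b' vs 'b' => same
  Position 6: 'c' vs 'c' => same
Positions that differ: 4

4


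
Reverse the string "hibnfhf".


Input: hibnfhf
Reading characters right to left:
  Position 6: 'f'
  Position 5: 'h'
  Position 4: 'f'
  Position 3: 'n'
  Position 2: 'b'
  Position 1: 'i'
  Position 0: 'h'
Reversed: fhfnbih

fhfnbih


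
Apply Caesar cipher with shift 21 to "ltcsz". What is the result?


Caesar cipher: shift "ltcsz" by 21
  'l' (pos 11) + 21 = pos 6 = 'g'
  't' (pos 19) + 21 = pos 14 = 'o'
  'c' (pos 2) + 21 = pos 23 = 'x'
  's' (pos 18) + 21 = pos 13 = 'n'
  'z' (pos 25) + 21 = pos 20 = 'u'
Result: goxnu

goxnu


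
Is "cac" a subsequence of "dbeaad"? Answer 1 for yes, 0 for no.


Check if "cac" is a subsequence of "dbeaad"
Greedy scan:
  Position 0 ('d'): no match needed
  Position 1 ('b'): no match needed
  Position 2 ('e'): no match needed
  Position 3 ('a'): no match needed
  Position 4 ('a'): no match needed
  Position 5 ('d'): no match needed
Only matched 0/3 characters => not a subsequence

0


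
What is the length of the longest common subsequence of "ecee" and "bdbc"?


LCS of "ecee" and "bdbc"
DP table:
           b    d    b    c
      0    0    0    0    0
  e   0    0    0    0    0
  c   0    0    0    0    1
  e   0    0    0    0    1
  e   0    0    0    0    1
LCS length = dp[4][4] = 1

1


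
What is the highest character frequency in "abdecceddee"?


Input: abdecceddee
Character counts:
  'a': 1
  'b': 1
  'c': 2
  'd': 3
  'e': 4
Maximum frequency: 4

4


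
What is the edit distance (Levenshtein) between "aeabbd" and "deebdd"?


Computing edit distance: "aeabbd" -> "deebdd"
DP table:
           d    e    e    b    d    d
      0    1    2    3    4    5    6
  a   1    1    2    3    4    5    6
  e   2    2    1    2    3    4    5
  a   3    3    2    2    3    4    5
  b   4    4    3    3    2    3    4
  b   5    5    4    4    3    3    4
  d   6    5    5    5    4    3    3
Edit distance = dp[6][6] = 3

3


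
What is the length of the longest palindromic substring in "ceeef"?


Input: "ceeef"
Checking substrings for palindromes:
  [1:4] "eee" (len 3) => palindrome
  [1:3] "ee" (len 2) => palindrome
  [2:4] "ee" (len 2) => palindrome
Longest palindromic substring: "eee" with length 3

3


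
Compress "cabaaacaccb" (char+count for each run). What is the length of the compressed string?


Input: cabaaacaccb
Runs:
  'c' x 1 => "c1"
  'a' x 1 => "a1"
  'b' x 1 => "b1"
  'a' x 3 => "a3"
  'c' x 1 => "c1"
  'a' x 1 => "a1"
  'c' x 2 => "c2"
  'b' x 1 => "b1"
Compressed: "c1a1b1a3c1a1c2b1"
Compressed length: 16

16


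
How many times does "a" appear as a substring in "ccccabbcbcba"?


Searching for "a" in "ccccabbcbcba"
Scanning each position:
  Position 0: "c" => no
  Position 1: "c" => no
  Position 2: "c" => no
  Position 3: "c" => no
  Position 4: "a" => MATCH
  Position 5: "b" => no
  Position 6: "b" => no
  Position 7: "c" => no
  Position 8: "b" => no
  Position 9: "c" => no
  Position 10: "b" => no
  Position 11: "a" => MATCH
Total occurrences: 2

2


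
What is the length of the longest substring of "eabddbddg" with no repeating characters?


Input: "eabddbddg"
Sliding window (track last position of each char):
  Position 0 ('e'): window [0,0] length 1 -- new best
  Position 1 ('a'): window [0,1] length 2 -- new best
  Position 2 ('b'): window [0,2] length 3 -- new best
  Position 3 ('d'): window [0,3] length 4 -- new best
  Position 4 ('d'): repeat (last at 3), move window start to 4
  Position 4 ('d'): window [4,4] length 1
  Position 5 ('b'): window [4,5] length 2
  Position 6 ('d'): repeat (last at 4), move window start to 5
  Position 6 ('d'): window [5,6] length 2
  Position 7 ('d'): repeat (last at 6), move window start to 7
  Position 7 ('d'): window [7,7] length 1
  Position 8 ('g'): window [7,8] length 2
Longest substring with no repeats: "eabd" with length 4

4


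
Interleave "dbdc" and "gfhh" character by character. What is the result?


Interleaving "dbdc" and "gfhh":
  Position 0: 'd' from first, 'g' from second => "dg"
  Position 1: 'b' from first, 'f' from second => "bf"
  Position 2: 'd' from first, 'h' from second => "dh"
  Position 3: 'c' from first, 'h' from second => "ch"
Result: dgbfdhch

dgbfdhch


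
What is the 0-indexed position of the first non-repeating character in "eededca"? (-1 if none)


Input: eededca
Character frequencies:
  'a': 1
  'c': 1
  'd': 2
  'e': 3
Scanning left to right for freq == 1:
  Position 0 ('e'): freq=3, skip
  Position 1 ('e'): freq=3, skip
  Position 2 ('d'): freq=2, skip
  Position 3 ('e'): freq=3, skip
  Position 4 ('d'): freq=2, skip
  Position 5 ('c'): unique! => answer = 5

5


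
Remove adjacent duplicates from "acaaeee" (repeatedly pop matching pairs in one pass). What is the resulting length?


Input: acaaeee
Stack-based adjacent duplicate removal:
  Read 'a': push. Stack: a
  Read 'c': push. Stack: ac
  Read 'a': push. Stack: aca
  Read 'a': matches stack top 'a' => pop. Stack: ac
  Read 'e': push. Stack: ace
  Read 'e': matches stack top 'e' => pop. Stack: ac
  Read 'e': push. Stack: ace
Final stack: "ace" (length 3)

3


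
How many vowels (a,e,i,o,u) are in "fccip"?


Input: fccip
Checking each character:
  'f' at position 0: consonant
  'c' at position 1: consonant
  'c' at position 2: consonant
  'i' at position 3: vowel (running total: 1)
  'p' at position 4: consonant
Total vowels: 1

1


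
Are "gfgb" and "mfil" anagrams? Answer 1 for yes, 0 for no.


Strings: "gfgb", "mfil"
Sorted first:  bfgg
Sorted second: film
Differ at position 0: 'b' vs 'f' => not anagrams

0


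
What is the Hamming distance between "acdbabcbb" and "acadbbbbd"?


Comparing "acdbabcbb" and "acadbbbbd" position by position:
  Position 0: 'a' vs 'a' => same
  Position 1: 'c' vs 'c' => same
  Position 2: 'd' vs 'a' => differ
  Position 3: 'b' vs 'd' => differ
  Position 4: 'a' vs 'b' => differ
  Position 5: 'b' vs 'b' => same
  Position 6: 'c' vs 'b' => differ
  Position 7: 'b' vs 'b' => same
  Position 8: 'b' vs 'd' => differ
Total differences (Hamming distance): 5

5


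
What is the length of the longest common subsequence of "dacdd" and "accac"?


LCS of "dacdd" and "accac"
DP table:
           a    c    c    a    c
      0    0    0    0    0    0
  d   0    0    0    0    0    0
  a   0    1    1    1    1    1
  c   0    1    2    2    2    2
  d   0    1    2    2    2    2
  d   0    1    2    2    2    2
LCS length = dp[5][5] = 2

2


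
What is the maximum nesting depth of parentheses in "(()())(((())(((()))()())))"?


Input: "(()())(((())(((()))()())))"
Tracking depth:
  Position 0 '(': depth becomes 1
  Position 1 '(': depth becomes 2
  Position 2 ')': depth becomes 1
  Position 3 '(': depth becomes 2
  Position 4 ')': depth becomes 1
  Position 5 ')': depth becomes 0
  Position 6 '(': depth becomes 1
  Position 7 '(': depth becomes 2
  Position 8 '(': depth becomes 3
  Position 9 '(': depth becomes 4
  Position 10 ')': depth becomes 3
  Position 11 ')': depth becomes 2
  Position 12 '(': depth becomes 3
  Position 13 '(': depth becomes 4
  Position 14 '(': depth becomes 5
  Position 15 '(': depth becomes 6
  Position 16 ')': depth becomes 5
  Position 17 ')': depth becomes 4
  Position 18 ')': depth becomes 3
  Position 19 '(': depth becomes 4
  Position 20 ')': depth becomes 3
  Position 21 '(': depth becomes 4
  Position 22 ')': depth becomes 3
  Position 23 ')': depth becomes 2
  Position 24 ')': depth becomes 1
  Position 25 ')': depth becomes 0
Maximum depth reached: 6

6


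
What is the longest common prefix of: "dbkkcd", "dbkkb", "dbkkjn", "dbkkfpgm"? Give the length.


Words: dbkkcd, dbkkb, dbkkjn, dbkkfpgm
  Position 0: all 'd' => match
  Position 1: all 'b' => match
  Position 2: all 'k' => match
  Position 3: all 'k' => match
  Position 4: ('c', 'b', 'j', 'f') => mismatch, stop
LCP = "dbkk" (length 4)

4


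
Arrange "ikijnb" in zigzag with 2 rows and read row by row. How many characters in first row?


Zigzag "ikijnb" into 2 rows:
Placing characters:
  'i' => row 0
  'k' => row 1
  'i' => row 0
  'j' => row 1
  'n' => row 0
  'b' => row 1
Rows:
  Row 0: "iin"
  Row 1: "kjb"
First row length: 3

3


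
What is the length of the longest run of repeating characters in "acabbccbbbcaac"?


Input: "acabbccbbbcaac"
Scanning for longest run:
  Position 1 ('c'): new char, reset run to 1
  Position 2 ('a'): new char, reset run to 1
  Position 3 ('b'): new char, reset run to 1
  Position 4 ('b'): continues run of 'b', length=2
  Position 5 ('c'): new char, reset run to 1
  Position 6 ('c'): continues run of 'c', length=2
  Position 7 ('b'): new char, reset run to 1
  Position 8 ('b'): continues run of 'b', length=2
  Position 9 ('b'): continues run of 'b', length=3
  Position 10 ('c'): new char, reset run to 1
  Position 11 ('a'): new char, reset run to 1
  Position 12 ('a'): continues run of 'a', length=2
  Position 13 ('c'): new char, reset run to 1
Longest run: 'b' with length 3

3


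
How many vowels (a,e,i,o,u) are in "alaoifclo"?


Input: alaoifclo
Checking each character:
  'a' at position 0: vowel (running total: 1)
  'l' at position 1: consonant
  'a' at position 2: vowel (running total: 2)
  'o' at position 3: vowel (running total: 3)
  'i' at position 4: vowel (running total: 4)
  'f' at position 5: consonant
  'c' at position 6: consonant
  'l' at position 7: consonant
  'o' at position 8: vowel (running total: 5)
Total vowels: 5

5


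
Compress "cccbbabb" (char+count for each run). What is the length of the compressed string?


Input: cccbbabb
Runs:
  'c' x 3 => "c3"
  'b' x 2 => "b2"
  'a' x 1 => "a1"
  'b' x 2 => "b2"
Compressed: "c3b2a1b2"
Compressed length: 8

8


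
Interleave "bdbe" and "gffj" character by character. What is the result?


Interleaving "bdbe" and "gffj":
  Position 0: 'b' from first, 'g' from second => "bg"
  Position 1: 'd' from first, 'f' from second => "df"
  Position 2: 'b' from first, 'f' from second => "bf"
  Position 3: 'e' from first, 'j' from second => "ej"
Result: bgdfbfej

bgdfbfej


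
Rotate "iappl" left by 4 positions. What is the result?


Input: "iappl", rotate left by 4
First 4 characters: "iapp"
Remaining characters: "l"
Concatenate remaining + first: "l" + "iapp" = "liapp"

liapp


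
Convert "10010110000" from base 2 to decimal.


Input: "10010110000" in base 2
Positional expansion:
  Digit '1' (value 1) x 2^10 = 1024
  Digit '0' (value 0) x 2^9 = 0
  Digit '0' (value 0) x 2^8 = 0
  Digit '1' (value 1) x 2^7 = 128
  Digit '0' (value 0) x 2^6 = 0
  Digit '1' (value 1) x 2^5 = 32
  Digit '1' (value 1) x 2^4 = 16
  Digit '0' (value 0) x 2^3 = 0
  Digit '0' (value 0) x 2^2 = 0
  Digit '0' (value 0) x 2^1 = 0
  Digit '0' (value 0) x 2^0 = 0
Sum = 1200

1200


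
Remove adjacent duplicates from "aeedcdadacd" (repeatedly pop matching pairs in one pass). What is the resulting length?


Input: aeedcdadacd
Stack-based adjacent duplicate removal:
  Read 'a': push. Stack: a
  Read 'e': push. Stack: ae
  Read 'e': matches stack top 'e' => pop. Stack: a
  Read 'd': push. Stack: ad
  Read 'c': push. Stack: adc
  Read 'd': push. Stack: adcd
  Read 'a': push. Stack: adcda
  Read 'd': push. Stack: adcdad
  Read 'a': push. Stack: adcdada
  Read 'c': push. Stack: adcdadac
  Read 'd': push. Stack: adcdadacd
Final stack: "adcdadacd" (length 9)

9


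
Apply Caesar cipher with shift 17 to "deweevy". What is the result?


Caesar cipher: shift "deweevy" by 17
  'd' (pos 3) + 17 = pos 20 = 'u'
  'e' (pos 4) + 17 = pos 21 = 'v'
  'w' (pos 22) + 17 = pos 13 = 'n'
  'e' (pos 4) + 17 = pos 21 = 'v'
  'e' (pos 4) + 17 = pos 21 = 'v'
  'v' (pos 21) + 17 = pos 12 = 'm'
  'y' (pos 24) + 17 = pos 15 = 'p'
Result: uvnvvmp

uvnvvmp


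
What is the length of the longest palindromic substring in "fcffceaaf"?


Input: "fcffceaaf"
Checking substrings for palindromes:
  [1:5] "cffc" (len 4) => palindrome
  [0:3] "fcf" (len 3) => palindrome
  [2:4] "ff" (len 2) => palindrome
  [6:8] "aa" (len 2) => palindrome
Longest palindromic substring: "cffc" with length 4

4


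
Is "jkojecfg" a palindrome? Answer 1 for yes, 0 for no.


Input: jkojecfg
Reversed: gfcejokj
  Compare pos 0 ('j') with pos 7 ('g'): MISMATCH
  Compare pos 1 ('k') with pos 6 ('f'): MISMATCH
  Compare pos 2 ('o') with pos 5 ('c'): MISMATCH
  Compare pos 3 ('j') with pos 4 ('e'): MISMATCH
Result: not a palindrome

0


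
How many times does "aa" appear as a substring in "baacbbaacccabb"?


Searching for "aa" in "baacbbaacccabb"
Scanning each position:
  Position 0: "ba" => no
  Position 1: "aa" => MATCH
  Position 2: "ac" => no
  Position 3: "cb" => no
  Position 4: "bb" => no
  Position 5: "ba" => no
  Position 6: "aa" => MATCH
  Position 7: "ac" => no
  Position 8: "cc" => no
  Position 9: "cc" => no
  Position 10: "ca" => no
  Position 11: "ab" => no
  Position 12: "bb" => no
Total occurrences: 2

2


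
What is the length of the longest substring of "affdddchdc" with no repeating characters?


Input: "affdddchdc"
Sliding window (track last position of each char):
  Position 0 ('a'): window [0,0] length 1 -- new best
  Position 1 ('f'): window [0,1] length 2 -- new best
  Position 2 ('f'): repeat (last at 1), move window start to 2
  Position 2 ('f'): window [2,2] length 1
  Position 3 ('d'): window [2,3] length 2
  Position 4 ('d'): repeat (last at 3), move window start to 4
  Position 4 ('d'): window [4,4] length 1
  Position 5 ('d'): repeat (last at 4), move window start to 5
  Position 5 ('d'): window [5,5] length 1
  Position 6 ('c'): window [5,6] length 2
  Position 7 ('h'): window [5,7] length 3 -- new best
  Position 8 ('d'): repeat (last at 5), move window start to 6
  Position 8 ('d'): window [6,8] length 3
  Position 9 ('c'): repeat (last at 6), move window start to 7
  Position 9 ('c'): window [7,9] length 3
Longest substring with no repeats: "dch" with length 3

3


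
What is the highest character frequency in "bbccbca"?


Input: bbccbca
Character counts:
  'a': 1
  'b': 3
  'c': 3
Maximum frequency: 3

3


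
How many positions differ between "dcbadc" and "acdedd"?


Comparing "dcbadc" and "acdedd" position by position:
  Position 0: 'd' vs 'a' => DIFFER
  Position 1: 'c' vs 'c' => same
  Position 2: 'b' vs 'd' => DIFFER
  Position 3: 'a' vs 'e' => DIFFER
  Position 4: 'd' vs 'd' => same
  Position 5: 'c' vs 'd' => DIFFER
Positions that differ: 4

4


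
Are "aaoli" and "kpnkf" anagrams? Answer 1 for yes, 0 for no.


Strings: "aaoli", "kpnkf"
Sorted first:  aailo
Sorted second: fkknp
Differ at position 0: 'a' vs 'f' => not anagrams

0


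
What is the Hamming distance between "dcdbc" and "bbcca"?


Comparing "dcdbc" and "bbcca" position by position:
  Position 0: 'd' vs 'b' => differ
  Position 1: 'c' vs 'b' => differ
  Position 2: 'd' vs 'c' => differ
  Position 3: 'b' vs 'c' => differ
  Position 4: 'c' vs 'a' => differ
Total differences (Hamming distance): 5

5


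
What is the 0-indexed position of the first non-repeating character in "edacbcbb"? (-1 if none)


Input: edacbcbb
Character frequencies:
  'a': 1
  'b': 3
  'c': 2
  'd': 1
  'e': 1
Scanning left to right for freq == 1:
  Position 0 ('e'): unique! => answer = 0

0


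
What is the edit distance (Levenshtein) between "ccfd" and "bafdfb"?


Computing edit distance: "ccfd" -> "bafdfb"
DP table:
           b    a    f    d    f    b
      0    1    2    3    4    5    6
  c   1    1    2    3    4    5    6
  c   2    2    2    3    4    5    6
  f   3    3    3    2    3    4    5
  d   4    4    4    3    2    3    4
Edit distance = dp[4][6] = 4

4


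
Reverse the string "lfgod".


Input: lfgod
Reading characters right to left:
  Position 4: 'd'
  Position 3: 'o'
  Position 2: 'g'
  Position 1: 'f'
  Position 0: 'l'
Reversed: dogfl

dogfl


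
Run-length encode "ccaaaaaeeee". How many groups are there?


Input: ccaaaaaeeee
Scanning for consecutive runs:
  Group 1: 'c' x 2 (positions 0-1)
  Group 2: 'a' x 5 (positions 2-6)
  Group 3: 'e' x 4 (positions 7-10)
Total groups: 3

3


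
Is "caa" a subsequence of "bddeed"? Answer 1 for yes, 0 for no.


Check if "caa" is a subsequence of "bddeed"
Greedy scan:
  Position 0 ('b'): no match needed
  Position 1 ('d'): no match needed
  Position 2 ('d'): no match needed
  Position 3 ('e'): no match needed
  Position 4 ('e'): no match needed
  Position 5 ('d'): no match needed
Only matched 0/3 characters => not a subsequence

0


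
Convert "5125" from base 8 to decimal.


Input: "5125" in base 8
Positional expansion:
  Digit '5' (value 5) x 8^3 = 2560
  Digit '1' (value 1) x 8^2 = 64
  Digit '2' (value 2) x 8^1 = 16
  Digit '5' (value 5) x 8^0 = 5
Sum = 2645

2645


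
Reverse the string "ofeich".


Input: ofeich
Reading characters right to left:
  Position 5: 'h'
  Position 4: 'c'
  Position 3: 'i'
  Position 2: 'e'
  Position 1: 'f'
  Position 0: 'o'
Reversed: hciefo

hciefo


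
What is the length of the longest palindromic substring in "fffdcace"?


Input: "fffdcace"
Checking substrings for palindromes:
  [0:3] "fff" (len 3) => palindrome
  [4:7] "cac" (len 3) => palindrome
  [0:2] "ff" (len 2) => palindrome
  [1:3] "ff" (len 2) => palindrome
Longest palindromic substring: "fff" with length 3

3


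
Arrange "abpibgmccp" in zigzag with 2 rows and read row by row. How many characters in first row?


Zigzag "abpibgmccp" into 2 rows:
Placing characters:
  'a' => row 0
  'b' => row 1
  'p' => row 0
  'i' => row 1
  'b' => row 0
  'g' => row 1
  'm' => row 0
  'c' => row 1
  'c' => row 0
  'p' => row 1
Rows:
  Row 0: "apbmc"
  Row 1: "bigcp"
First row length: 5

5


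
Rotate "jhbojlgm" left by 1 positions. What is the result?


Input: "jhbojlgm", rotate left by 1
First 1 characters: "j"
Remaining characters: "hbojlgm"
Concatenate remaining + first: "hbojlgm" + "j" = "hbojlgmj"

hbojlgmj


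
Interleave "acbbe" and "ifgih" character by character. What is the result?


Interleaving "acbbe" and "ifgih":
  Position 0: 'a' from first, 'i' from second => "ai"
  Position 1: 'c' from first, 'f' from second => "cf"
  Position 2: 'b' from first, 'g' from second => "bg"
  Position 3: 'b' from first, 'i' from second => "bi"
  Position 4: 'e' from first, 'h' from second => "eh"
Result: aicfbgbieh

aicfbgbieh


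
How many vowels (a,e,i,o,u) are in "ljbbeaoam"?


Input: ljbbeaoam
Checking each character:
  'l' at position 0: consonant
  'j' at position 1: consonant
  'b' at position 2: consonant
  'b' at position 3: consonant
  'e' at position 4: vowel (running total: 1)
  'a' at position 5: vowel (running total: 2)
  'o' at position 6: vowel (running total: 3)
  'a' at position 7: vowel (running total: 4)
  'm' at position 8: consonant
Total vowels: 4

4


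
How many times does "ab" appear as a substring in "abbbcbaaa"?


Searching for "ab" in "abbbcbaaa"
Scanning each position:
  Position 0: "ab" => MATCH
  Position 1: "bb" => no
  Position 2: "bb" => no
  Position 3: "bc" => no
  Position 4: "cb" => no
  Position 5: "ba" => no
  Position 6: "aa" => no
  Position 7: "aa" => no
Total occurrences: 1

1


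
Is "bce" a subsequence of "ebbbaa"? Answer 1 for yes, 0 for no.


Check if "bce" is a subsequence of "ebbbaa"
Greedy scan:
  Position 0 ('e'): no match needed
  Position 1 ('b'): matches sub[0] = 'b'
  Position 2 ('b'): no match needed
  Position 3 ('b'): no match needed
  Position 4 ('a'): no match needed
  Position 5 ('a'): no match needed
Only matched 1/3 characters => not a subsequence

0


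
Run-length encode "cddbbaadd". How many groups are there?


Input: cddbbaadd
Scanning for consecutive runs:
  Group 1: 'c' x 1 (positions 0-0)
  Group 2: 'd' x 2 (positions 1-2)
  Group 3: 'b' x 2 (positions 3-4)
  Group 4: 'a' x 2 (positions 5-6)
  Group 5: 'd' x 2 (positions 7-8)
Total groups: 5

5


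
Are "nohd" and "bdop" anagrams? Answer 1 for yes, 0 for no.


Strings: "nohd", "bdop"
Sorted first:  dhno
Sorted second: bdop
Differ at position 0: 'd' vs 'b' => not anagrams

0


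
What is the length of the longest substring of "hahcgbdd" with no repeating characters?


Input: "hahcgbdd"
Sliding window (track last position of each char):
  Position 0 ('h'): window [0,0] length 1 -- new best
  Position 1 ('a'): window [0,1] length 2 -- new best
  Position 2 ('h'): repeat (last at 0), move window start to 1
  Position 2 ('h'): window [1,2] length 2
  Position 3 ('c'): window [1,3] length 3 -- new best
  Position 4 ('g'): window [1,4] length 4 -- new best
  Position 5 ('b'): window [1,5] length 5 -- new best
  Position 6 ('d'): window [1,6] length 6 -- new best
  Position 7 ('d'): repeat (last at 6), move window start to 7
  Position 7 ('d'): window [7,7] length 1
Longest substring with no repeats: "ahcgbd" with length 6

6


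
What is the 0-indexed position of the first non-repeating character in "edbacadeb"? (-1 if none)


Input: edbacadeb
Character frequencies:
  'a': 2
  'b': 2
  'c': 1
  'd': 2
  'e': 2
Scanning left to right for freq == 1:
  Position 0 ('e'): freq=2, skip
  Position 1 ('d'): freq=2, skip
  Position 2 ('b'): freq=2, skip
  Position 3 ('a'): freq=2, skip
  Position 4 ('c'): unique! => answer = 4

4


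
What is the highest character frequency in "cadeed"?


Input: cadeed
Character counts:
  'a': 1
  'c': 1
  'd': 2
  'e': 2
Maximum frequency: 2

2


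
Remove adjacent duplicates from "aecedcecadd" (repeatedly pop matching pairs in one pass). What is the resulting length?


Input: aecedcecadd
Stack-based adjacent duplicate removal:
  Read 'a': push. Stack: a
  Read 'e': push. Stack: ae
  Read 'c': push. Stack: aec
  Read 'e': push. Stack: aece
  Read 'd': push. Stack: aeced
  Read 'c': push. Stack: aecedc
  Read 'e': push. Stack: aecedce
  Read 'c': push. Stack: aecedcec
  Read 'a': push. Stack: aecedceca
  Read 'd': push. Stack: aecedcecad
  Read 'd': matches stack top 'd' => pop. Stack: aecedceca
Final stack: "aecedceca" (length 9)

9


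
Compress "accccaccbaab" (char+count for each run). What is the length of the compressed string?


Input: accccaccbaab
Runs:
  'a' x 1 => "a1"
  'c' x 4 => "c4"
  'a' x 1 => "a1"
  'c' x 2 => "c2"
  'b' x 1 => "b1"
  'a' x 2 => "a2"
  'b' x 1 => "b1"
Compressed: "a1c4a1c2b1a2b1"
Compressed length: 14

14


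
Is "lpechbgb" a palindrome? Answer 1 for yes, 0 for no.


Input: lpechbgb
Reversed: bgbhcepl
  Compare pos 0 ('l') with pos 7 ('b'): MISMATCH
  Compare pos 1 ('p') with pos 6 ('g'): MISMATCH
  Compare pos 2 ('e') with pos 5 ('b'): MISMATCH
  Compare pos 3 ('c') with pos 4 ('h'): MISMATCH
Result: not a palindrome

0


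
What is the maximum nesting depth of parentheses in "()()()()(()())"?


Input: "()()()()(()())"
Tracking depth:
  Position 0 '(': depth becomes 1
  Position 1 ')': depth becomes 0
  Position 2 '(': depth becomes 1
  Position 3 ')': depth becomes 0
  Position 4 '(': depth becomes 1
  Position 5 ')': depth becomes 0
  Position 6 '(': depth becomes 1
  Position 7 ')': depth becomes 0
  Position 8 '(': depth becomes 1
  Position 9 '(': depth becomes 2
  Position 10 ')': depth becomes 1
  Position 11 '(': depth becomes 2
  Position 12 ')': depth becomes 1
  Position 13 ')': depth becomes 0
Maximum depth reached: 2

2


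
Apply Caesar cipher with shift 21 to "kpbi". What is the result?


Caesar cipher: shift "kpbi" by 21
  'k' (pos 10) + 21 = pos 5 = 'f'
  'p' (pos 15) + 21 = pos 10 = 'k'
  'b' (pos 1) + 21 = pos 22 = 'w'
  'i' (pos 8) + 21 = pos 3 = 'd'
Result: fkwd

fkwd


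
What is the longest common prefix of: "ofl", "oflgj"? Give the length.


Words: ofl, oflgj
  Position 0: all 'o' => match
  Position 1: all 'f' => match
  Position 2: all 'l' => match
LCP = "ofl" (length 3)

3


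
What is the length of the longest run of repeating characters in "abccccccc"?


Input: "abccccccc"
Scanning for longest run:
  Position 1 ('b'): new char, reset run to 1
  Position 2 ('c'): new char, reset run to 1
  Position 3 ('c'): continues run of 'c', length=2
  Position 4 ('c'): continues run of 'c', length=3
  Position 5 ('c'): continues run of 'c', length=4
  Position 6 ('c'): continues run of 'c', length=5
  Position 7 ('c'): continues run of 'c', length=6
  Position 8 ('c'): continues run of 'c', length=7
Longest run: 'c' with length 7

7


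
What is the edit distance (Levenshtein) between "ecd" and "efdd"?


Computing edit distance: "ecd" -> "efdd"
DP table:
           e    f    d    d
      0    1    2    3    4
  e   1    0    1    2    3
  c   2    1    1    2    3
  d   3    2    2    1    2
Edit distance = dp[3][4] = 2

2


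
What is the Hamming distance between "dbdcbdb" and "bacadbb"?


Comparing "dbdcbdb" and "bacadbb" position by position:
  Position 0: 'd' vs 'b' => differ
  Position 1: 'b' vs 'a' => differ
  Position 2: 'd' vs 'c' => differ
  Position 3: 'c' vs 'a' => differ
  Position 4: 'b' vs 'd' => differ
  Position 5: 'd' vs 'b' => differ
  Position 6: 'b' vs 'b' => same
Total differences (Hamming distance): 6

6


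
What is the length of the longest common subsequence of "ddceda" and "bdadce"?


LCS of "ddceda" and "bdadce"
DP table:
           b    d    a    d    c    e
      0    0    0    0    0    0    0
  d   0    0    1    1    1    1    1
  d   0    0    1    1    2    2    2
  c   0    0    1    1    2    3    3
  e   0    0    1    1    2    3    4
  d   0    0    1    1    2    3    4
  a   0    0    1    2    2    3    4
LCS length = dp[6][6] = 4

4


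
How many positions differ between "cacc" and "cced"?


Comparing "cacc" and "cced" position by position:
  Position 0: 'c' vs 'c' => same
  Position 1: 'a' vs 'c' => DIFFER
  Position 2: 'c' vs 'e' => DIFFER
  Position 3: 'c' vs 'd' => DIFFER
Positions that differ: 3

3


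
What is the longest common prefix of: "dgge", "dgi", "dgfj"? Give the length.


Words: dgge, dgi, dgfj
  Position 0: all 'd' => match
  Position 1: all 'g' => match
  Position 2: ('g', 'i', 'f') => mismatch, stop
LCP = "dg" (length 2)

2


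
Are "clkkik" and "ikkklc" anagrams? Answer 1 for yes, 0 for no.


Strings: "clkkik", "ikkklc"
Sorted first:  cikkkl
Sorted second: cikkkl
Sorted forms match => anagrams

1


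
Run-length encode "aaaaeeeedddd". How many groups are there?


Input: aaaaeeeedddd
Scanning for consecutive runs:
  Group 1: 'a' x 4 (positions 0-3)
  Group 2: 'e' x 4 (positions 4-7)
  Group 3: 'd' x 4 (positions 8-11)
Total groups: 3

3


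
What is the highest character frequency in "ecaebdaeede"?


Input: ecaebdaeede
Character counts:
  'a': 2
  'b': 1
  'c': 1
  'd': 2
  'e': 5
Maximum frequency: 5

5


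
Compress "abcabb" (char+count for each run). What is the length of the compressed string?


Input: abcabb
Runs:
  'a' x 1 => "a1"
  'b' x 1 => "b1"
  'c' x 1 => "c1"
  'a' x 1 => "a1"
  'b' x 2 => "b2"
Compressed: "a1b1c1a1b2"
Compressed length: 10

10


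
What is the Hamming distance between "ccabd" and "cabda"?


Comparing "ccabd" and "cabda" position by position:
  Position 0: 'c' vs 'c' => same
  Position 1: 'c' vs 'a' => differ
  Position 2: 'a' vs 'b' => differ
  Position 3: 'b' vs 'd' => differ
  Position 4: 'd' vs 'a' => differ
Total differences (Hamming distance): 4

4


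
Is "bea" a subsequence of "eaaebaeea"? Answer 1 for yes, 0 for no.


Check if "bea" is a subsequence of "eaaebaeea"
Greedy scan:
  Position 0 ('e'): no match needed
  Position 1 ('a'): no match needed
  Position 2 ('a'): no match needed
  Position 3 ('e'): no match needed
  Position 4 ('b'): matches sub[0] = 'b'
  Position 5 ('a'): no match needed
  Position 6 ('e'): matches sub[1] = 'e'
  Position 7 ('e'): no match needed
  Position 8 ('a'): matches sub[2] = 'a'
All 3 characters matched => is a subsequence

1
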